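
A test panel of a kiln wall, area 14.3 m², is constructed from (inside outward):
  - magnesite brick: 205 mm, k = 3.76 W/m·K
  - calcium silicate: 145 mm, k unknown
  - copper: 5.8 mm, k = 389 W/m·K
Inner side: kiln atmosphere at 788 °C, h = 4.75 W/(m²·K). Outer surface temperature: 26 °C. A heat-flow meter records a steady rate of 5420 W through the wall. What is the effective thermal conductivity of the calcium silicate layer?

k ≈ 0.0831 W/(m·K)

Thermal resistances in series:
R_inner film = 1/(h_i·A) = 1/(4.75×14.3) = 0.01472 K/W
R_magnesite brick = L/(kA) = 0.205/(3.76×14.3) = 0.003813 K/W
R_copper = L/(kA) = 0.0058/(389×14.3) = 1.043×10^-6 K/W
Sum of known resistances R_other = 0.01854 K/W
Total R = ΔT/Q = 762/5420 = 0.1406 K/W
R_calcium silicate = R_total − R_other = 0.1221 K/W
k = L/(R·A) = 0.145/(0.1221×14.3)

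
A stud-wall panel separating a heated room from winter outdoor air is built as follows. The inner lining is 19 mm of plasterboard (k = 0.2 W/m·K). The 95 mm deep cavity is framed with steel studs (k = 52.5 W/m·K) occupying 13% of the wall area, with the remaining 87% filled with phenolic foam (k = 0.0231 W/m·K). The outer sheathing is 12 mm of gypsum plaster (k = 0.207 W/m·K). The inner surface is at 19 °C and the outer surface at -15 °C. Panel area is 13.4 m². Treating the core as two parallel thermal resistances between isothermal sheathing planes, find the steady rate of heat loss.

Q ≈ 2730 W

Sheathing layers in series; stud and cavity paths in parallel between them.
R_inner = 0.019/(0.2×13.4) = 0.00709 K/W
R_stud  = 0.095/(52.5×0.13×13.4) = 0.001039 K/W
R_cav   = 0.095/(0.0231×0.87×13.4) = 0.3528 K/W
1/R_core = 1/R_stud + 1/R_cav → R_core = 0.001036 K/W
R_outer = 0.012/(0.207×13.4) = 0.004326 K/W
R_total = 0.01245 K/W
Q = ΔT/R_total = 34/0.01245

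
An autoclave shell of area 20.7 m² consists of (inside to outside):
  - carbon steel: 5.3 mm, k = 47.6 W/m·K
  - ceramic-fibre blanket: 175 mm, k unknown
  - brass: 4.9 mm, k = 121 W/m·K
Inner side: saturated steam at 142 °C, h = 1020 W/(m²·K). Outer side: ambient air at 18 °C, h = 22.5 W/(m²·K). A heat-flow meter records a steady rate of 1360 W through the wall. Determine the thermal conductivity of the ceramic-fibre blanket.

k ≈ 0.095 W/(m·K)

Using the resistance-network approach (series):
R_inner film = 1/(h_i·A) = 1/(1020×20.7) = 4.736×10^-5 K/W
R_carbon steel = L/(kA) = 0.0053/(47.6×20.7) = 5.379×10^-6 K/W
R_brass = L/(kA) = 0.0049/(121×20.7) = 1.956×10^-6 K/W
R_outer film = 1/(h_o·A) = 1/(22.5×20.7) = 0.002147 K/W
Sum of known resistances R_other = 0.002202 K/W
Total R = ΔT/Q = 124/1360 = 0.09118 K/W
R_ceramic-fibre blanket = R_total − R_other = 0.08897 K/W
k = L/(R·A) = 0.175/(0.08897×20.7)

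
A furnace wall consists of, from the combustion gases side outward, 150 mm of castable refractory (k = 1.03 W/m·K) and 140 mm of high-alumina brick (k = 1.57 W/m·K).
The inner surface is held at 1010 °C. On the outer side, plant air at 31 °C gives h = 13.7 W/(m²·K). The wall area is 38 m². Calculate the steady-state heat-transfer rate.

Q ≈ 121000 W

Treating each layer as a thermal resistance in series:
R_castable refractory = L/(kA) = 0.15/(1.03×38) = 0.003832 K/W
R_high-alumina brick = L/(kA) = 0.14/(1.57×38) = 0.002347 K/W
R_outer film = 1/(h_o·A) = 1/(13.7×38) = 0.001921 K/W
R_total = 0.0081 K/W
Q = ΔT / R_total = 979 / 0.0081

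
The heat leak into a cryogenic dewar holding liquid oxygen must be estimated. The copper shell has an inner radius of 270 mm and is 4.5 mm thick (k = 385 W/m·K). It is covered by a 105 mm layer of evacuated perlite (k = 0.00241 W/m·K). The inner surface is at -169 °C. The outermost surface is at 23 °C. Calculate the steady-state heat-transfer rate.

Q ≈ 5.77 W

For a spherical shell R = (1/r₁ − 1/r₂)/(4πk); film R = 1/(h·4πr²). In series:
R_copper shell = (1/0.27 − 1/0.2745)/(4π×385) = 1.255×10^-5 K/W
R_evacuated perlite = (1/0.2745 − 1/0.3795)/(4π×0.00241) = 33.28 K/W
R_total = 33.28 K/W
Q = ΔT/R_total = 192/33.28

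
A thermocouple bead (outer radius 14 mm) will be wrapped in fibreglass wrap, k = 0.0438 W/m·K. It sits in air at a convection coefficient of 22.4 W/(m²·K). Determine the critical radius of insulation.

r_cr ≈ 3.91 mm

For a sphere r_cr = 2k/h = 2×0.0438/22.4
r_cr = 3.91 mm; since the bare radius (14 mm) is above r_cr, any added insulation will reduce heat loss.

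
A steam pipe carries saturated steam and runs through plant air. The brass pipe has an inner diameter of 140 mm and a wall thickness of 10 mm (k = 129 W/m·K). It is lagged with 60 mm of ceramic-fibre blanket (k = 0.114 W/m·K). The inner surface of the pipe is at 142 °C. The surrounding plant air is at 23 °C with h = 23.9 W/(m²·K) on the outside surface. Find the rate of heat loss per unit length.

q′ ≈ 144 W/m

Per-layer cylindrical resistances, series-summed:
R_brass pipe wall = ln(80/70)/(2π×129×1) = 1.647×10^-4 K/W
R_ceramic-fibre blanket = ln(140/80)/(2π×0.114×1) = 0.7813 K/W
R_outer film = 1/(h_o·2πr_oL) = 1/(23.9×2π×0.14×1) = 0.04757 K/W
R_total = 0.829 K/W
Q = ΔT/R_total = 119/0.829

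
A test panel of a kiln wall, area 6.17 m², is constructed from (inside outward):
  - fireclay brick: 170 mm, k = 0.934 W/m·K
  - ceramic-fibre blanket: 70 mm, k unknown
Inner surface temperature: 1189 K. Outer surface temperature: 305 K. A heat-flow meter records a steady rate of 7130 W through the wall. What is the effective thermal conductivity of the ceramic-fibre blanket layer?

k ≈ 0.12 W/(m·K)

Model the wall as resistances in series:
R_fireclay brick = L/(kA) = 0.17/(0.934×6.17) = 0.0295 K/W
Sum of known resistances R_other = 0.0295 K/W
Total R = ΔT/Q = 884/7130 = 0.124 K/W
R_ceramic-fibre blanket = R_total − R_other = 0.09448 K/W
k = L/(R·A) = 0.07/(0.09448×6.17)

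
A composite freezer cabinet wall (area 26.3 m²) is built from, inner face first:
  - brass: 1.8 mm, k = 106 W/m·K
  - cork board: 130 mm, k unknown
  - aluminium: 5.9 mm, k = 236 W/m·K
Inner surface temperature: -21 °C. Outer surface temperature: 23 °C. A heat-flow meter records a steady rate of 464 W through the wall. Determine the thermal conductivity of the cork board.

k ≈ 0.0521 W/(m·K)

Treating each layer as a thermal resistance in series:
R_brass = L/(kA) = 0.0018/(106×26.3) = 6.457×10^-7 K/W
R_aluminium = L/(kA) = 0.0059/(236×26.3) = 9.506×10^-7 K/W
Sum of known resistances R_other = 1.596×10^-6 K/W
Total R = ΔT/Q = 44/464 = 0.09483 K/W
R_cork board = R_total − R_other = 0.09483 K/W
k = L/(R·A) = 0.13/(0.09483×26.3)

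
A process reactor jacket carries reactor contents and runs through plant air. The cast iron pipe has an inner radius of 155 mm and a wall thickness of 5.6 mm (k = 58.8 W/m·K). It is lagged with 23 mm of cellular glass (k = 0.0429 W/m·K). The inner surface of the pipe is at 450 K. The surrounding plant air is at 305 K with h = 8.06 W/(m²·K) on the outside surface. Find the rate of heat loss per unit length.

Cylindrical conduction, so R = ln(r₂/r₁)/(2πkL) per layer, in series:
R_cast iron pipe wall = ln(160.6/155)/(2π×58.8×1) = 9.607×10^-5 K/W
R_cellular glass = ln(183.6/160.6)/(2π×0.0429×1) = 0.4965 K/W
R_outer film = 1/(h_o·2πr_oL) = 1/(8.06×2π×0.1836×1) = 0.1076 K/W
R_total = 0.6042 K/W
Q = ΔT/R_total = 145/0.6042

q′ ≈ 240 W/m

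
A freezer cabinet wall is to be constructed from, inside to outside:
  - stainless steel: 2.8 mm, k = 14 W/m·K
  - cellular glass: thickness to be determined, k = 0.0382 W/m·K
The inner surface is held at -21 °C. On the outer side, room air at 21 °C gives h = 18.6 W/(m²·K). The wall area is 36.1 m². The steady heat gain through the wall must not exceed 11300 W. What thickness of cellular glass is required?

L ≈ 3.06 mm

Using the resistance-network approach (series):
R_stainless steel = L/(kA) = 0.0028/(14×36.1) = 5.54×10^-6 K/W
R_outer film = 1/(h_o·A) = 1/(18.6×36.1) = 0.001489 K/W
Sum of the known resistances R_other = 0.001495 K/W
Required total resistance R_tot = ΔT/Q_allow = 42/11300 = 0.003717 K/W
R_cellular glass = R_tot − R_other = 0.002222 K/W
L = R·k·A = 0.002222×0.0382×36.1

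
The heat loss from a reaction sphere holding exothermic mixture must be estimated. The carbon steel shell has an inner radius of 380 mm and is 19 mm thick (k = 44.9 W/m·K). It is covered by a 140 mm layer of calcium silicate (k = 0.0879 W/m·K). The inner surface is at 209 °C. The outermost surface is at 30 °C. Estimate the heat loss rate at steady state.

For a spherical shell R = (1/r₁ − 1/r₂)/(4πk); film R = 1/(h·4πr²). In series:
R_carbon steel shell = (1/0.38 − 1/0.399)/(4π×44.9) = 2.221×10^-4 K/W
R_calcium silicate = (1/0.399 − 1/0.539)/(4π×0.0879) = 0.5893 K/W
R_total = 0.5896 K/W
Q = ΔT/R_total = 179/0.5896

Q ≈ 304 W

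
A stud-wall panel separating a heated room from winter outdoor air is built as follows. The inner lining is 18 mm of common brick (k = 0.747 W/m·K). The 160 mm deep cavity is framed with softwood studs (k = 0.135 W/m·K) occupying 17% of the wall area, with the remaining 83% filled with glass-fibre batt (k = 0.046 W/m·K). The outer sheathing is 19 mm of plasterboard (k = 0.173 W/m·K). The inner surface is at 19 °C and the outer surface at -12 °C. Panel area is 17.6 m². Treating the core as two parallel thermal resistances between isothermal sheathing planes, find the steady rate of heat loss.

Sheathing layers in series; stud and cavity paths in parallel between them.
R_inner = 0.018/(0.747×17.6) = 0.001369 K/W
R_stud  = 0.16/(0.135×0.17×17.6) = 0.3961 K/W
R_cav   = 0.16/(0.046×0.83×17.6) = 0.2381 K/W
1/R_core = 1/R_stud + 1/R_cav → R_core = 0.1487 K/W
R_outer = 0.019/(0.173×17.6) = 0.00624 K/W
R_total = 0.1563 K/W
Q = ΔT/R_total = 31/0.1563

Q ≈ 198 W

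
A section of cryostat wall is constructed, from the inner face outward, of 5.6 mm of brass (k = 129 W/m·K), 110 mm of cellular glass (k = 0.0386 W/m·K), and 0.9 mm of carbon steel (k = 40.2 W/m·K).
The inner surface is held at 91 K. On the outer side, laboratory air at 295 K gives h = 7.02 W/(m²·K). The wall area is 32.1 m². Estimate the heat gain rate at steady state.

Q ≈ 2190 W

Series thermal resistances:
R_brass = L/(kA) = 0.0056/(129×32.1) = 1.352×10^-6 K/W
R_cellular glass = L/(kA) = 0.11/(0.0386×32.1) = 0.08878 K/W
R_carbon steel = L/(kA) = 0.0009/(40.2×32.1) = 6.974×10^-7 K/W
R_outer film = 1/(h_o·A) = 1/(7.02×32.1) = 0.004438 K/W
R_total = 0.09322 K/W
Q = ΔT / R_total = 204 / 0.09322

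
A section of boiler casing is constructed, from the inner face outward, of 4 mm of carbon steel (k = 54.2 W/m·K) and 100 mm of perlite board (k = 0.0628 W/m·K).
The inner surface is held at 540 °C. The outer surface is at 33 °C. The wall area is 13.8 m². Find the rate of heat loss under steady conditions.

Q ≈ 4390 W

Thermal resistances in series:
R_carbon steel = L/(kA) = 0.004/(54.2×13.8) = 5.348×10^-6 K/W
R_perlite board = L/(kA) = 0.1/(0.0628×13.8) = 0.1154 K/W
R_total = 0.1154 K/W
Q = ΔT / R_total = 507 / 0.1154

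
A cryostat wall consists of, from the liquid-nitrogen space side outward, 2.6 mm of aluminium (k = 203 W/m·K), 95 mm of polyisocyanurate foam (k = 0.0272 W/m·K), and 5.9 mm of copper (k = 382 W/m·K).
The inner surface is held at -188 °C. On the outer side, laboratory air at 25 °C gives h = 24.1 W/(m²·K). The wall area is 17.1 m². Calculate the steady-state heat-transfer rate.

Q ≈ 1030 W

Series thermal resistances:
R_aluminium = L/(kA) = 0.0026/(203×17.1) = 7.49×10^-7 K/W
R_polyisocyanurate foam = L/(kA) = 0.095/(0.0272×17.1) = 0.2042 K/W
R_copper = L/(kA) = 0.0059/(382×17.1) = 9.032×10^-7 K/W
R_outer film = 1/(h_o·A) = 1/(24.1×17.1) = 0.002427 K/W
R_total = 0.2067 K/W
Q = ΔT / R_total = 213 / 0.2067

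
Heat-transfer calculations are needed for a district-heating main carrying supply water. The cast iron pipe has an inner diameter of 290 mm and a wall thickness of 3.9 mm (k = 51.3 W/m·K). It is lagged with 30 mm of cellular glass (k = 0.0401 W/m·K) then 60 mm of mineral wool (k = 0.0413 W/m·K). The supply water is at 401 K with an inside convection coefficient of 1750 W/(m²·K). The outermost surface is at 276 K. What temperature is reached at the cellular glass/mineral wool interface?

T ≈ 352 K

Per-layer cylindrical resistances, series-summed:
R_inner film = 1/(h_i·2πr₁L) = 1/(1750×2π×0.145×1) = 6.272×10^-4 K/W
R_cast iron pipe wall = ln(148.9/145)/(2π×51.3×1) = 8.234×10^-5 K/W
R_cellular glass = ln(178.9/148.9)/(2π×0.0401×1) = 0.7285 K/W
R_mineral wool = ln(238.9/178.9)/(2π×0.0413×1) = 1.115 K/W
R_total = 1.844 K/W
Q = ΔT/R_total = 125/1.844
Q = 67.8 W/m
T_interface = T_inner − Q·ΣR(inner→interface) = 401 − 67.8×0.7292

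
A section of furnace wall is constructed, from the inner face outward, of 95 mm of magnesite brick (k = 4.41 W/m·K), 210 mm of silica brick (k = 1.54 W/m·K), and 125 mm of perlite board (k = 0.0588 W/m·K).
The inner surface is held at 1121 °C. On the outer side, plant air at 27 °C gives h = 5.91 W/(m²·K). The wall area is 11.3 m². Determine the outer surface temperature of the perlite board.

T ≈ 102 °C

Using the resistance-network approach (series):
R_magnesite brick = L/(kA) = 0.095/(4.41×11.3) = 0.001906 K/W
R_silica brick = L/(kA) = 0.21/(1.54×11.3) = 0.01207 K/W
R_perlite board = L/(kA) = 0.125/(0.0588×11.3) = 0.1881 K/W
R_outer film = 1/(h_o·A) = 1/(5.91×11.3) = 0.01497 K/W
R_total = 0.2171 K/W;  Q = ΔT/R_total = 1094/0.2171 = 5040 W
T_interface = T_inner − Q·ΣR(inner→interface) = 1121 − 5040×0.2021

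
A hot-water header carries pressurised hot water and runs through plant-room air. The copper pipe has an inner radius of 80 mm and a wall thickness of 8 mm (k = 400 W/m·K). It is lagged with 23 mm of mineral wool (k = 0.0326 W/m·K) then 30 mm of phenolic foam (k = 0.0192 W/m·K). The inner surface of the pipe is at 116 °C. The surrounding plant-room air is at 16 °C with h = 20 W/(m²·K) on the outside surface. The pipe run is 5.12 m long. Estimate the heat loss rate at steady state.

Cylindrical conduction, so R = ln(r₂/r₁)/(2πkL) per layer, in series:
R_copper pipe wall = ln(88/80)/(2π×400×5.12) = 7.407×10^-6 K/W
R_mineral wool = ln(111/88)/(2π×0.0326×5.12) = 0.2214 K/W
R_phenolic foam = ln(141/111)/(2π×0.0192×5.12) = 0.3873 K/W
R_outer film = 1/(h_o·2πr_oL) = 1/(20×2π×0.141×5.12) = 0.01102 K/W
R_total = 0.6197 K/W
Q = ΔT/R_total = 100/0.6197

Q ≈ 161 W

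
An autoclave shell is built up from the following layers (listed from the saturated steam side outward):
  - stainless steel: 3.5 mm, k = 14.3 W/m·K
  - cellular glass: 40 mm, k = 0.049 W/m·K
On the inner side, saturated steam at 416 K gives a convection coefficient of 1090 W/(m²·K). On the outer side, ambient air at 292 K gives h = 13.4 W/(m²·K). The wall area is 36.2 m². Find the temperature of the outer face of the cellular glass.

T ≈ 302 K

Treating each layer as a thermal resistance in series:
R_inner film = 1/(h_i·A) = 1/(1090×36.2) = 2.534×10^-5 K/W
R_stainless steel = L/(kA) = 0.0035/(14.3×36.2) = 6.761×10^-6 K/W
R_cellular glass = L/(kA) = 0.04/(0.049×36.2) = 0.02255 K/W
R_outer film = 1/(h_o·A) = 1/(13.4×36.2) = 0.002062 K/W
R_total = 0.02464 K/W;  Q = ΔT/R_total = 124/0.02464 = 5032 W
T_interface = T_inner − Q·ΣR(inner→interface) = 416 − 5030×0.02258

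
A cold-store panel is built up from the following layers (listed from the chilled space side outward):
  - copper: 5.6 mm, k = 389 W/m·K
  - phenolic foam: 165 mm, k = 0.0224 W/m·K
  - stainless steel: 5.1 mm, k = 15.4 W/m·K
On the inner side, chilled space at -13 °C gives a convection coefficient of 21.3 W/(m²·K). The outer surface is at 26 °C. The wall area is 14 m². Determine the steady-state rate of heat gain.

Thermal resistances in series:
R_inner film = 1/(h_i·A) = 1/(21.3×14) = 0.003353 K/W
R_copper = L/(kA) = 0.0056/(389×14) = 1.028×10^-6 K/W
R_phenolic foam = L/(kA) = 0.165/(0.0224×14) = 0.5261 K/W
R_stainless steel = L/(kA) = 0.0051/(15.4×14) = 2.365×10^-5 K/W
R_total = 0.5295 K/W
Q = ΔT / R_total = 39 / 0.5295

Q ≈ 73.7 W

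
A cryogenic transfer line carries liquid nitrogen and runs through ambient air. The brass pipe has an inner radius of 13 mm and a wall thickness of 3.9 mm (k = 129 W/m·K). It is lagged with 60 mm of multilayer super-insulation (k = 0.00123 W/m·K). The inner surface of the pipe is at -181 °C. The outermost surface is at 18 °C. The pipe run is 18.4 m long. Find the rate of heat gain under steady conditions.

Q ≈ 18.7 W

Radial resistances (cylindrical: R_cond = ln(r_o/r_i)/(2πkL), R_conv = 1/(h·2πrL)):
R_brass pipe wall = ln(16.9/13)/(2π×129×18.4) = 1.759×10^-5 K/W
R_multilayer super-insulation = ln(76.9/16.9)/(2π×0.00123×18.4) = 10.66 K/W
R_total = 10.66 K/W
Q = ΔT/R_total = 199/10.66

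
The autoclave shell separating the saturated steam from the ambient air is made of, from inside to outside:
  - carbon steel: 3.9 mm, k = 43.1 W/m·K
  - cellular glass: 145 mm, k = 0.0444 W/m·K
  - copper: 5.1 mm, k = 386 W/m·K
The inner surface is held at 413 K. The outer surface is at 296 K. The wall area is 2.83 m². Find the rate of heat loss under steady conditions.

Series thermal resistances:
R_carbon steel = L/(kA) = 0.0039/(43.1×2.83) = 3.197×10^-5 K/W
R_cellular glass = L/(kA) = 0.145/(0.0444×2.83) = 1.154 K/W
R_copper = L/(kA) = 0.0051/(386×2.83) = 4.669×10^-6 K/W
R_total = 1.154 K/W
Q = ΔT / R_total = 117 / 1.154

Q ≈ 101 W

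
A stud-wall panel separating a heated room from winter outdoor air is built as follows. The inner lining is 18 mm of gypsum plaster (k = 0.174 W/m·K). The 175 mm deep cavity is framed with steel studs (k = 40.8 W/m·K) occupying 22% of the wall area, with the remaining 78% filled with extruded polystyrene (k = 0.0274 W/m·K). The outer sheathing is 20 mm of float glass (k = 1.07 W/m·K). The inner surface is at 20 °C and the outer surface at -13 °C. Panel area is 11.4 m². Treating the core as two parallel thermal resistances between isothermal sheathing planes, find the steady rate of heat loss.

Sheathing layers in series; stud and cavity paths in parallel between them.
R_inner = 0.018/(0.174×11.4) = 0.009074 K/W
R_stud  = 0.175/(40.8×0.22×11.4) = 0.00171 K/W
R_cav   = 0.175/(0.0274×0.78×11.4) = 0.7183 K/W
1/R_core = 1/R_stud + 1/R_cav → R_core = 0.001706 K/W
R_outer = 0.02/(1.07×11.4) = 0.00164 K/W
R_total = 0.01242 K/W
Q = ΔT/R_total = 33/0.01242

Q ≈ 2660 W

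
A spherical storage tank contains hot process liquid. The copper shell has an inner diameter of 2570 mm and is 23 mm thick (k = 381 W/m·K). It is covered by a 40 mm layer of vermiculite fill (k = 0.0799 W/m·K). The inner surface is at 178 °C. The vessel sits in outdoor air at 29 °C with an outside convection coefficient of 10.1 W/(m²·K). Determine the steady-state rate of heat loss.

Each spherical layer contributes R = (1/r_i − 1/r_o)/(4πk):
R_copper shell = (1/1.285 − 1/1.308)/(4π×381) = 2.858×10^-6 K/W
R_vermiculite fill = (1/1.308 − 1/1.348)/(4π×0.0799) = 0.02259 K/W
R_outer film = 1/(h·4πr_o²) = 1/(10.1×4π×1.348²) = 0.004336 K/W
R_total = 0.02693 K/W
Q = ΔT/R_total = 149/0.02693

Q ≈ 5530 W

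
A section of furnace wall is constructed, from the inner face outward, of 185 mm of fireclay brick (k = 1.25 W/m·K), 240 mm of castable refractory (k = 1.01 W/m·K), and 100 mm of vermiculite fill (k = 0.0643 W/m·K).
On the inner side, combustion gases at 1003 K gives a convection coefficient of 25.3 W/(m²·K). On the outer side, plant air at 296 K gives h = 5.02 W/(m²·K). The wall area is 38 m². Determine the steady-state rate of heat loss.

Treating each layer as a thermal resistance in series:
R_inner film = 1/(h_i·A) = 1/(25.3×38) = 0.00104 K/W
R_fireclay brick = L/(kA) = 0.185/(1.25×38) = 0.003895 K/W
R_castable refractory = L/(kA) = 0.24/(1.01×38) = 0.006253 K/W
R_vermiculite fill = L/(kA) = 0.1/(0.0643×38) = 0.04093 K/W
R_outer film = 1/(h_o·A) = 1/(5.02×38) = 0.005242 K/W
R_total = 0.05736 K/W
Q = ΔT / R_total = 707 / 0.05736

Q ≈ 12300 W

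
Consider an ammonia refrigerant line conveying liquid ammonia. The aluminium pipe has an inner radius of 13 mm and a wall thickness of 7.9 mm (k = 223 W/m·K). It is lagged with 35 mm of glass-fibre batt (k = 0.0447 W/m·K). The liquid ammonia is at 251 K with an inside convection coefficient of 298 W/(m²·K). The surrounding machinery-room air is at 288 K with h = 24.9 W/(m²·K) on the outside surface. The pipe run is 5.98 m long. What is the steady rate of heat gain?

Q ≈ 60.5 W

Radial resistances (cylindrical: R_cond = ln(r_o/r_i)/(2πkL), R_conv = 1/(h·2πrL)):
R_inner film = 1/(h_i·2πr₁L) = 1/(298×2π×0.013×5.98) = 0.00687 K/W
R_aluminium pipe wall = ln(20.9/13)/(2π×223×5.98) = 5.667×10^-5 K/W
R_glass-fibre batt = ln(55.9/20.9)/(2π×0.0447×5.98) = 0.5858 K/W
R_outer film = 1/(h_o·2πr_oL) = 1/(24.9×2π×0.0559×5.98) = 0.01912 K/W
R_total = 0.6118 K/W
Q = ΔT/R_total = 37/0.6118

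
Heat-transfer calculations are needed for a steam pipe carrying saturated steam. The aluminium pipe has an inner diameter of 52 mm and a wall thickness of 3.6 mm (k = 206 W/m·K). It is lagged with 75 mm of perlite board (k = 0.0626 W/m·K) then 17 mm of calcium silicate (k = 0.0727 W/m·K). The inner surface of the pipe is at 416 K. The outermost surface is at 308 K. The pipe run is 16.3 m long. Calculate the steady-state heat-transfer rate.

Cylindrical conduction, so R = ln(r₂/r₁)/(2πkL) per layer, in series:
R_aluminium pipe wall = ln(29.6/26)/(2π×206×16.3) = 6.147×10^-6 K/W
R_perlite board = ln(104.6/29.6)/(2π×0.0626×16.3) = 0.1969 K/W
R_calcium silicate = ln(121.6/104.6)/(2π×0.0727×16.3) = 0.02023 K/W
R_total = 0.2171 K/W
Q = ΔT/R_total = 108/0.2171

Q ≈ 497 W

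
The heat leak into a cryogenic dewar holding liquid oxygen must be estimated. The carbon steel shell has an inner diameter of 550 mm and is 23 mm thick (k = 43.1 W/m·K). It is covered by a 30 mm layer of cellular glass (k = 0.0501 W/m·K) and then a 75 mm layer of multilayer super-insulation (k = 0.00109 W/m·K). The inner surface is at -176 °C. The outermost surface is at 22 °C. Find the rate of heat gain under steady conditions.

Each spherical layer contributes R = (1/r_i − 1/r_o)/(4πk):
R_carbon steel shell = (1/0.275 − 1/0.298)/(4π×43.1) = 5.182×10^-4 K/W
R_cellular glass = (1/0.298 − 1/0.328)/(4π×0.0501) = 0.4875 K/W
R_multilayer super-insulation = (1/0.328 − 1/0.403)/(4π×0.00109) = 41.42 K/W
R_total = 41.91 K/W
Q = ΔT/R_total = 198/41.91

Q ≈ 4.72 W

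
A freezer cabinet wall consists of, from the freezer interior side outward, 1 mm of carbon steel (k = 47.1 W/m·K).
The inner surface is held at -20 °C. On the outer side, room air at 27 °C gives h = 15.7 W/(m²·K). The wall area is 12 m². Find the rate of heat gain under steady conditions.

Q ≈ 8850 W

Series thermal resistances:
R_carbon steel = L/(kA) = 0.001/(47.1×12) = 1.769×10^-6 K/W
R_outer film = 1/(h_o·A) = 1/(15.7×12) = 0.005308 K/W
R_total = 0.00531 K/W
Q = ΔT / R_total = 47 / 0.00531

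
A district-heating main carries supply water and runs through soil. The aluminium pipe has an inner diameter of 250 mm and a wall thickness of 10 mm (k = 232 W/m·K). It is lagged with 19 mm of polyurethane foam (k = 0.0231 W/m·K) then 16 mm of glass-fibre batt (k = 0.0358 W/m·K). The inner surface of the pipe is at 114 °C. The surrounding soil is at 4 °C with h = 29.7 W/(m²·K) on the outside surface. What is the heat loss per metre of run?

q′ ≈ 79.8 W/m

Treating each annulus and film as a series resistance:
R_aluminium pipe wall = ln(135/125)/(2π×232×1) = 5.28×10^-5 K/W
R_polyurethane foam = ln(154/135)/(2π×0.0231×1) = 0.9072 K/W
R_glass-fibre batt = ln(170/154)/(2π×0.0358×1) = 0.4394 K/W
R_outer film = 1/(h_o·2πr_oL) = 1/(29.7×2π×0.17×1) = 0.03152 K/W
R_total = 1.378 K/W
Q = ΔT/R_total = 110/1.378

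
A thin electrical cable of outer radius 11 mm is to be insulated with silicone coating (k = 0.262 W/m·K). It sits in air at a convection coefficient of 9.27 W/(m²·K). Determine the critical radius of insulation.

r_cr ≈ 28.3 mm

For a cylinder r_cr = k/h = 0.262/9.27
r_cr = 28.3 mm; since the bare radius (11 mm) is below r_cr, adding a thin layer of insulation will *increase* heat loss.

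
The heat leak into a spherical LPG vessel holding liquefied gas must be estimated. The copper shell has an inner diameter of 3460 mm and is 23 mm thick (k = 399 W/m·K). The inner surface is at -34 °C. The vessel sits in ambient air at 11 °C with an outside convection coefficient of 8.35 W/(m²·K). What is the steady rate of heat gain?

Q ≈ 14500 W

Radial (spherical) resistances in series:
R_copper shell = (1/1.73 − 1/1.753)/(4π×399) = 1.513×10^-6 K/W
R_outer film = 1/(h·4πr_o²) = 1/(8.35×4π×1.753²) = 0.003101 K/W
R_total = 0.003103 K/W
Q = ΔT/R_total = 45/0.003103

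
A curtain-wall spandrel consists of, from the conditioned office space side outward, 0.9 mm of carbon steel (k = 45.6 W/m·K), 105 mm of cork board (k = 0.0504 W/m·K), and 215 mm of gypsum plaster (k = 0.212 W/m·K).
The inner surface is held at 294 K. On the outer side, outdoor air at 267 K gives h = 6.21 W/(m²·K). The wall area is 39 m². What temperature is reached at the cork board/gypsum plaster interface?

Thermal resistances in series:
R_carbon steel = L/(kA) = 0.0009/(45.6×39) = 5.061×10^-7 K/W
R_cork board = L/(kA) = 0.105/(0.0504×39) = 0.05342 K/W
R_gypsum plaster = L/(kA) = 0.215/(0.212×39) = 0.026 K/W
R_outer film = 1/(h_o·A) = 1/(6.21×39) = 0.004129 K/W
R_total = 0.08355 K/W;  Q = ΔT/R_total = 27/0.08355 = 323.2 W
T_interface = T_inner − Q·ΣR(inner→interface) = 294 − 323×0.05342

T ≈ 277 K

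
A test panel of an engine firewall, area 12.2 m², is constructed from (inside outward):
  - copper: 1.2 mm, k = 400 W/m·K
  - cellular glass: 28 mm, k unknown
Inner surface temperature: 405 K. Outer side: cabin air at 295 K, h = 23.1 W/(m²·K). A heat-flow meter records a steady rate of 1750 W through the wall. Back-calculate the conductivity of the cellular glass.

k ≈ 0.0387 W/(m·K)

Model the wall as resistances in series:
R_copper = L/(kA) = 0.0012/(400×12.2) = 2.459×10^-7 K/W
R_outer film = 1/(h_o·A) = 1/(23.1×12.2) = 0.003548 K/W
Sum of known resistances R_other = 0.003549 K/W
Total R = ΔT/Q = 110/1750 = 0.06286 K/W
R_cellular glass = R_total − R_other = 0.05931 K/W
k = L/(R·A) = 0.028/(0.05931×12.2)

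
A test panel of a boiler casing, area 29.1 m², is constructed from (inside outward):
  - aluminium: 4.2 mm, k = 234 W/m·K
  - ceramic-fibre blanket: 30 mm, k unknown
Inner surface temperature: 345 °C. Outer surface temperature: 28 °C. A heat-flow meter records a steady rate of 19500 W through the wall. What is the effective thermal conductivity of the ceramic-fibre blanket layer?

Model the wall as resistances in series:
R_aluminium = L/(kA) = 0.0042/(234×29.1) = 6.168×10^-7 K/W
Sum of known resistances R_other = 6.168×10^-7 K/W
Total R = ΔT/Q = 317/19500 = 0.01626 K/W
R_ceramic-fibre blanket = R_total − R_other = 0.01626 K/W
k = L/(R·A) = 0.03/(0.01626×29.1)

k ≈ 0.0634 W/(m·K)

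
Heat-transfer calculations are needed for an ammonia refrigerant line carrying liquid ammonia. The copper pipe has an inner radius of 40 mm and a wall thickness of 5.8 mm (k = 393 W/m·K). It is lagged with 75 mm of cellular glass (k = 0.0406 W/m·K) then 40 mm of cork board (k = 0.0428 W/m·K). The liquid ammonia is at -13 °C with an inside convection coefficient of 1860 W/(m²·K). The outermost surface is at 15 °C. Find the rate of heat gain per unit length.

Treating each annulus and film as a series resistance:
R_inner film = 1/(h_i·2πr₁L) = 1/(1860×2π×0.04×1) = 0.002139 K/W
R_copper pipe wall = ln(45.8/40)/(2π×393×1) = 5.484×10^-5 K/W
R_cellular glass = ln(120.8/45.8)/(2π×0.0406×1) = 3.802 K/W
R_cork board = ln(160.8/120.8)/(2π×0.0428×1) = 1.064 K/W
R_total = 4.868 K/W
Q = ΔT/R_total = 28/4.868

q′ ≈ 5.75 W/m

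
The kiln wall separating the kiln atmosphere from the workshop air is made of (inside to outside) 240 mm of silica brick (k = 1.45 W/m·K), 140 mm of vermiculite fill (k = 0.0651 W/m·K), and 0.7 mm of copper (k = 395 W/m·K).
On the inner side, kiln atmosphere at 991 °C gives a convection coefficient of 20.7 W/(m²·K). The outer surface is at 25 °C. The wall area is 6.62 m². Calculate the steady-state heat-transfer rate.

Q ≈ 2700 W

Using the resistance-network approach (series):
R_inner film = 1/(h_i·A) = 1/(20.7×6.62) = 0.007297 K/W
R_silica brick = L/(kA) = 0.24/(1.45×6.62) = 0.025 K/W
R_vermiculite fill = L/(kA) = 0.14/(0.0651×6.62) = 0.3249 K/W
R_copper = L/(kA) = 0.0007/(395×6.62) = 2.677×10^-7 K/W
R_total = 0.3572 K/W
Q = ΔT / R_total = 966 / 0.3572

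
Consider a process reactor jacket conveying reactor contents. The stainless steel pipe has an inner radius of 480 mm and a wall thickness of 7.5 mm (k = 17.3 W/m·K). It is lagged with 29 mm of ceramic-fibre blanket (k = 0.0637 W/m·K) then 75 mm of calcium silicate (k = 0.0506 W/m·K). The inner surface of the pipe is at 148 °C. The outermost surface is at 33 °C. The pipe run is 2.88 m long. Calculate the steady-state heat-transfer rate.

Radial resistances (cylindrical: R_cond = ln(r_o/r_i)/(2πkL), R_conv = 1/(h·2πrL)):
R_stainless steel pipe wall = ln(487.5/480)/(2π×17.3×2.88) = 4.953×10^-5 K/W
R_ceramic-fibre blanket = ln(516.5/487.5)/(2π×0.0637×2.88) = 0.05013 K/W
R_calcium silicate = ln(591.5/516.5)/(2π×0.0506×2.88) = 0.1481 K/W
R_total = 0.1983 K/W
Q = ΔT/R_total = 115/0.1983

Q ≈ 580 W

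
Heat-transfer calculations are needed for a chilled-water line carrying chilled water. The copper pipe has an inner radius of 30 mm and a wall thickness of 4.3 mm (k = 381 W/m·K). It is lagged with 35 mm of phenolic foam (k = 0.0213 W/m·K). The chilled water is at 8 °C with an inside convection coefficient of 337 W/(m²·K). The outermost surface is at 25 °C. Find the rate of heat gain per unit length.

For a radial system each layer contributes R = ln(r_out/r_in)/(2πkL); films add R = 1/(hA).
R_inner film = 1/(h_i·2πr₁L) = 1/(337×2π×0.03×1) = 0.01574 K/W
R_copper pipe wall = ln(34.3/30)/(2π×381×1) = 5.595×10^-5 K/W
R_phenolic foam = ln(69.3/34.3)/(2π×0.0213×1) = 5.255 K/W
R_total = 5.271 K/W
Q = ΔT/R_total = 17/5.271

q′ ≈ 3.23 W/m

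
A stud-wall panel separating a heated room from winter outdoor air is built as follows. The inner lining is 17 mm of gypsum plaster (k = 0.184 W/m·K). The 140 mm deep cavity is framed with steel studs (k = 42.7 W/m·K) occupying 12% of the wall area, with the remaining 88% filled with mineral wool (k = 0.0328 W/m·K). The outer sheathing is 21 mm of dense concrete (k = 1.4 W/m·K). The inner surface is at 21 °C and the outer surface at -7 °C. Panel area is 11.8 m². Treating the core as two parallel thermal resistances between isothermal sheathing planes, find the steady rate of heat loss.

Sheathing layers in series; stud and cavity paths in parallel between them.
R_inner = 0.017/(0.184×11.8) = 0.00783 K/W
R_stud  = 0.14/(42.7×0.12×11.8) = 0.002315 K/W
R_cav   = 0.14/(0.0328×0.88×11.8) = 0.411 K/W
1/R_core = 1/R_stud + 1/R_cav → R_core = 0.002302 K/W
R_outer = 0.021/(1.4×11.8) = 0.001271 K/W
R_total = 0.0114 K/W
Q = ΔT/R_total = 28/0.0114

Q ≈ 2460 W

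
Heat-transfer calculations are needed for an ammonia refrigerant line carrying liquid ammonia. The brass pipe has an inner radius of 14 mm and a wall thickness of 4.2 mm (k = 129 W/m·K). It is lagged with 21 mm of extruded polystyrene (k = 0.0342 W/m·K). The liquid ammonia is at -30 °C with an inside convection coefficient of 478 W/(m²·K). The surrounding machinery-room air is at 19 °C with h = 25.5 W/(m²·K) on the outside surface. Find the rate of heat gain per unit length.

q′ ≈ 13.1 W/m

Radial resistances (cylindrical: R_cond = ln(r_o/r_i)/(2πkL), R_conv = 1/(h·2πrL)):
R_inner film = 1/(h_i·2πr₁L) = 1/(478×2π×0.014×1) = 0.02378 K/W
R_brass pipe wall = ln(18.2/14)/(2π×129×1) = 3.237×10^-4 K/W
R_extruded polystyrene = ln(39.2/18.2)/(2π×0.0342×1) = 3.571 K/W
R_outer film = 1/(h_o·2πr_oL) = 1/(25.5×2π×0.0392×1) = 0.1592 K/W
R_total = 3.754 K/W
Q = ΔT/R_total = 49/3.754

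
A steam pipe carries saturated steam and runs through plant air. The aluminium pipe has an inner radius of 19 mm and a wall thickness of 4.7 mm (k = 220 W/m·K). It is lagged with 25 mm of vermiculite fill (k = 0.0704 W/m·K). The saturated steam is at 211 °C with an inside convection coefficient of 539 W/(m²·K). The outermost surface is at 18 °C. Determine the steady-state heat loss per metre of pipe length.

q′ ≈ 117 W/m

Per-layer cylindrical resistances, series-summed:
R_inner film = 1/(h_i·2πr₁L) = 1/(539×2π×0.019×1) = 0.01554 K/W
R_aluminium pipe wall = ln(23.7/19)/(2π×220×1) = 1.599×10^-4 K/W
R_vermiculite fill = ln(48.7/23.7)/(2π×0.0704×1) = 1.628 K/W
R_total = 1.644 K/W
Q = ΔT/R_total = 193/1.644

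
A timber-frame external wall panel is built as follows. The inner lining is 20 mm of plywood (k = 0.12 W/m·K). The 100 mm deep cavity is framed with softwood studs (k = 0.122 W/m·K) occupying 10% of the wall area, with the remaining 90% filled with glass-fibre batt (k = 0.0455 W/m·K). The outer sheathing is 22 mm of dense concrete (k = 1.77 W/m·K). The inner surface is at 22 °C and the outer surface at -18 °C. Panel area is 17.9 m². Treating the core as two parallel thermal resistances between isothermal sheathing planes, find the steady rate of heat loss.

Q ≈ 347 W

Sheathing layers in series; stud and cavity paths in parallel between them.
R_inner = 0.02/(0.12×17.9) = 0.009311 K/W
R_stud  = 0.1/(0.122×0.1×17.9) = 0.4579 K/W
R_cav   = 0.1/(0.0455×0.9×17.9) = 0.1364 K/W
1/R_core = 1/R_stud + 1/R_cav → R_core = 0.1051 K/W
R_outer = 0.022/(1.77×17.9) = 6.944×10^-4 K/W
R_total = 0.1151 K/W
Q = ΔT/R_total = 40/0.1151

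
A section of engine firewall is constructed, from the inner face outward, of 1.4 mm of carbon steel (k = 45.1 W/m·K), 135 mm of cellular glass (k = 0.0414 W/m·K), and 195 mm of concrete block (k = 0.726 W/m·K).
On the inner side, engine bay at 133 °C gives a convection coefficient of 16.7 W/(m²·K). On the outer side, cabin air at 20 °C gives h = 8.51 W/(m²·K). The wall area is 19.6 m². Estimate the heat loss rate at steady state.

Series thermal resistances:
R_inner film = 1/(h_i·A) = 1/(16.7×19.6) = 0.003055 K/W
R_carbon steel = L/(kA) = 0.0014/(45.1×19.6) = 1.584×10^-6 K/W
R_cellular glass = L/(kA) = 0.135/(0.0414×19.6) = 0.1664 K/W
R_concrete block = L/(kA) = 0.195/(0.726×19.6) = 0.0137 K/W
R_outer film = 1/(h_o·A) = 1/(8.51×19.6) = 0.005995 K/W
R_total = 0.1891 K/W
Q = ΔT / R_total = 113 / 0.1891

Q ≈ 597 W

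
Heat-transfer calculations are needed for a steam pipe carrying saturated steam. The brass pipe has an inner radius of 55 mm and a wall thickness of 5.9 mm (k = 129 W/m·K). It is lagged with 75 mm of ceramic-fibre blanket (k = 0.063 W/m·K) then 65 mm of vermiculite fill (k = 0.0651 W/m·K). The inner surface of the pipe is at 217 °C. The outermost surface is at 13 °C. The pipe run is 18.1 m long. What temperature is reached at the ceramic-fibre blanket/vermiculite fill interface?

T ≈ 78.3 °C

Per-layer cylindrical resistances, series-summed:
R_brass pipe wall = ln(60.9/55)/(2π×129×18.1) = 6.946×10^-6 K/W
R_ceramic-fibre blanket = ln(135.9/60.9)/(2π×0.063×18.1) = 0.112 K/W
R_vermiculite fill = ln(200.9/135.9)/(2π×0.0651×18.1) = 0.0528 K/W
R_total = 0.1648 K/W
Q = ΔT/R_total = 204/0.1648
Q = 1240 W
T_interface = T_inner − Q·ΣR(inner→interface) = 217 − 1240×0.112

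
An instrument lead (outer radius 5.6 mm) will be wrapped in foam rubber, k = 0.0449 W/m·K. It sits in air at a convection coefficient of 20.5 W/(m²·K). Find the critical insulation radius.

For a cylinder r_cr = k/h = 0.0449/20.5
r_cr = 2.19 mm; since the bare radius (5.6 mm) is above r_cr, any added insulation will reduce heat loss.

r_cr ≈ 2.19 mm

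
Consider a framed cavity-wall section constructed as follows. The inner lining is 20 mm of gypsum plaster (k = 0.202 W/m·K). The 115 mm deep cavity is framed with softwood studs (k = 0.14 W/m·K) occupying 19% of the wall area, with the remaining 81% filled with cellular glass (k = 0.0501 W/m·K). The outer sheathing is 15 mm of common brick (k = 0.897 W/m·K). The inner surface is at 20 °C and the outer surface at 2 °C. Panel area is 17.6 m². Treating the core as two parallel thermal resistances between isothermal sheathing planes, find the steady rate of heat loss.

Q ≈ 173 W

Sheathing layers in series; stud and cavity paths in parallel between them.
R_inner = 0.02/(0.202×17.6) = 0.005626 K/W
R_stud  = 0.115/(0.14×0.19×17.6) = 0.2456 K/W
R_cav   = 0.115/(0.0501×0.81×17.6) = 0.161 K/W
1/R_core = 1/R_stud + 1/R_cav → R_core = 0.09726 K/W
R_outer = 0.015/(0.897×17.6) = 9.501×10^-4 K/W
R_total = 0.1038 K/W
Q = ΔT/R_total = 18/0.1038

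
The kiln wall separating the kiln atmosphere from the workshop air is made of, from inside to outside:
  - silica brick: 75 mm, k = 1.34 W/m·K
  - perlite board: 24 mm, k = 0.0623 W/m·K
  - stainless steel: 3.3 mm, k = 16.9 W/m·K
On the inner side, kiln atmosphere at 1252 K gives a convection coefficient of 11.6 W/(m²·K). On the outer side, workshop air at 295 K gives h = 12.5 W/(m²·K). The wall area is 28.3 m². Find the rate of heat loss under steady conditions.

Series thermal resistances:
R_inner film = 1/(h_i·A) = 1/(11.6×28.3) = 0.003046 K/W
R_silica brick = L/(kA) = 0.075/(1.34×28.3) = 0.001978 K/W
R_perlite board = L/(kA) = 0.024/(0.0623×28.3) = 0.01361 K/W
R_stainless steel = L/(kA) = 0.0033/(16.9×28.3) = 6.9×10^-6 K/W
R_outer film = 1/(h_o·A) = 1/(12.5×28.3) = 0.002827 K/W
R_total = 0.02147 K/W
Q = ΔT / R_total = 957 / 0.02147

Q ≈ 44600 W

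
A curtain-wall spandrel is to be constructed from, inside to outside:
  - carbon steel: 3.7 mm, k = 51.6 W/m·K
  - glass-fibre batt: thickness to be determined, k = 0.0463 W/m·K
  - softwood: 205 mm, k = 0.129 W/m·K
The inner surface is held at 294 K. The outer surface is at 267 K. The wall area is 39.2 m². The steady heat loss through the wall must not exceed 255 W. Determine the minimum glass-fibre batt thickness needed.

Model the wall as resistances in series:
R_carbon steel = L/(kA) = 0.0037/(51.6×39.2) = 1.829×10^-6 K/W
R_softwood = L/(kA) = 0.205/(0.129×39.2) = 0.04054 K/W
Sum of the known resistances R_other = 0.04054 K/W
Required total resistance R_tot = ΔT/Q_allow = 27/255 = 0.1059 K/W
R_glass-fibre batt = R_tot − R_other = 0.06534 K/W
L = R·k·A = 0.06534×0.0463×39.2

L ≈ 119 mm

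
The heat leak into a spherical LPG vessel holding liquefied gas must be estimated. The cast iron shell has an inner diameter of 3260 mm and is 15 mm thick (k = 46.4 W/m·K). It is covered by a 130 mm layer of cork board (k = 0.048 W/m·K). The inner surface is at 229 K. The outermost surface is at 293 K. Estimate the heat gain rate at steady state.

Q ≈ 867 W

For a spherical shell R = (1/r₁ − 1/r₂)/(4πk); film R = 1/(h·4πr²). In series:
R_cast iron shell = (1/1.63 − 1/1.645)/(4π×46.4) = 9.594×10^-6 K/W
R_cork board = (1/1.645 − 1/1.775)/(4π×0.048) = 0.07381 K/W
R_total = 0.07382 K/W
Q = ΔT/R_total = 64/0.07382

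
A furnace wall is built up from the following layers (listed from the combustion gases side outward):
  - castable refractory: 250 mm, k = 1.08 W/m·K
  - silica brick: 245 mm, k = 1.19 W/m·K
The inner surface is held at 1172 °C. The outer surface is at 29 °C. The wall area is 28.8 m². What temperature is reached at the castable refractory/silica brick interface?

Thermal resistances in series:
R_castable refractory = L/(kA) = 0.25/(1.08×28.8) = 0.008038 K/W
R_silica brick = L/(kA) = 0.245/(1.19×28.8) = 0.007149 K/W
R_total = 0.01519 K/W;  Q = ΔT/R_total = 1143/0.01519 = 75270 W
T_interface = T_inner − Q·ΣR(inner→interface) = 1172 − 75300×0.008038

T ≈ 567 °C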